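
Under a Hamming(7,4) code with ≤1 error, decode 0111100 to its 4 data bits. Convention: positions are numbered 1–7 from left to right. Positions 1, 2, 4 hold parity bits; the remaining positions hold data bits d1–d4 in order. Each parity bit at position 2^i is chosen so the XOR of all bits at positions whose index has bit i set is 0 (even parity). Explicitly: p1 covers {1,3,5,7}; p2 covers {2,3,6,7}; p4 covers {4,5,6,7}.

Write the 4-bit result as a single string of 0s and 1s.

1100

s1 (pos 1,3,5,7): 0⊕1⊕1⊕0 = 0
s2 (pos 2,3,6,7): 1⊕1⊕0⊕0 = 0
s4 (pos 4,5,6,7): 1⊕1⊕0⊕0 = 0
Syndrome s4…s1 = 000 → no error.
Read data bits from positions 3,5,6,7: 1100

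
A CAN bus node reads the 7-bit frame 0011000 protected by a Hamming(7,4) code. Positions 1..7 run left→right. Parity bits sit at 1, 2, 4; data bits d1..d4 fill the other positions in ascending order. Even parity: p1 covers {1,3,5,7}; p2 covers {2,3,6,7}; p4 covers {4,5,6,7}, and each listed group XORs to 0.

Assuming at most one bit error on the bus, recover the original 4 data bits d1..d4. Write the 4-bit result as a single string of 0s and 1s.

1001

s1 (pos 1,3,5,7): 0⊕1⊕0⊕0 = 1
s2 (pos 2,3,6,7): 0⊕1⊕0⊕0 = 1
s4 (pos 4,5,6,7): 1⊕0⊕0⊕0 = 1
Syndrome s4…s1 = 111 → error at position 7.
Flip position 7: 0011000 → 0011001
Read data bits from positions 3,5,6,7: 1001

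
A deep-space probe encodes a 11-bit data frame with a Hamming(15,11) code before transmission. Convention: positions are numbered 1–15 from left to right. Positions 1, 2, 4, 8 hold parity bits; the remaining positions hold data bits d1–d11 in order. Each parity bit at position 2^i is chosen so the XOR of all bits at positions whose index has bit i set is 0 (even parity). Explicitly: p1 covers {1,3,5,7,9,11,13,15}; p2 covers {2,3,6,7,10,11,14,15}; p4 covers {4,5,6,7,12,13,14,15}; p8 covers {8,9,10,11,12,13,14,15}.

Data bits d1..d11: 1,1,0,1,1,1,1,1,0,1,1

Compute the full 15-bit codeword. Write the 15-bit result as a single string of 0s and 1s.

001110101111011

Place data at non-parity positions: p1 p2 1 p4 1 0 1 p8 1 1 1 1 0 1 1
p1 (pos 1,3,5,7,9,11,13,15): XOR of data positions = 1⊕1⊕1⊕1⊕1⊕0⊕1 = 0
p2 (pos 2,3,6,7,10,11,14,15): XOR of data positions = 1⊕0⊕1⊕1⊕1⊕1⊕1 = 0
p4 (pos 4,5,6,7,12,13,14,15): XOR of data positions = 1⊕0⊕1⊕1⊕0⊕1⊕1 = 1
p8 (pos 8,9,10,11,12,13,14,15): XOR of data positions = 1⊕1⊕1⊕1⊕0⊕1⊕1 = 0
Codeword: 001110101111011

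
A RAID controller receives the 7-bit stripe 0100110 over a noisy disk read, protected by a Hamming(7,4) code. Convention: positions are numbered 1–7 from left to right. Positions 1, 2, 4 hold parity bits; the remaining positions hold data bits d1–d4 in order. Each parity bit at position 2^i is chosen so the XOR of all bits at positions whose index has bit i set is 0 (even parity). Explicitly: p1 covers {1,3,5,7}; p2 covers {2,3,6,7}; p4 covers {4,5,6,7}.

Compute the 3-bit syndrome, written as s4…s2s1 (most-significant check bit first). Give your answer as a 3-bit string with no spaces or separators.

s1 (pos 1,3,5,7): 0⊕0⊕1⊕0 = 1
s2 (pos 2,3,6,7): 1⊕0⊕1⊕0 = 0
s4 (pos 4,5,6,7): 0⊕1⊕1⊕0 = 0
Syndrome s4…s1 = 001 → error at position 1.

001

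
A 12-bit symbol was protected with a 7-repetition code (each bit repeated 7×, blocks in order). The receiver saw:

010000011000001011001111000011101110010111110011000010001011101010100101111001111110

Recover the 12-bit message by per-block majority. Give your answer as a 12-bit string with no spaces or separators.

Block 1 (0100000): 1 one → 0
Block 2 (1100000): 2 ones → 0
Block 3 (1011001): 4 ones → 1
Block 4 (1110000): 3 ones → 0
Block 5 (1110111): 6 ones → 1
Block 6 (0010111): 4 ones → 1
Block 7 (1100110): 4 ones → 1
Block 8 (0001000): 1 one → 0
Block 9 (1011101): 5 ones → 1
Block 10 (0101001): 3 ones → 0
Block 11 (0111100): 4 ones → 1
Block 12 (1111110): 6 ones → 1

001011101011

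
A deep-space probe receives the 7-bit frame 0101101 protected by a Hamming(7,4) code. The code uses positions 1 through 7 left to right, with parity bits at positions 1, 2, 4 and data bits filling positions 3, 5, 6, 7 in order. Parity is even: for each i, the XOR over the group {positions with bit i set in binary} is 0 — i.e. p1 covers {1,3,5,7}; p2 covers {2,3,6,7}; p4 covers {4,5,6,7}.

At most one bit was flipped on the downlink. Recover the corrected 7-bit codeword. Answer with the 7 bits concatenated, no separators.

s1 (pos 1,3,5,7): 0⊕0⊕1⊕1 = 0
s2 (pos 2,3,6,7): 1⊕0⊕0⊕1 = 0
s4 (pos 4,5,6,7): 1⊕1⊕0⊕1 = 1
Syndrome s4…s1 = 100 → error at position 4.
Flip position 4: 0101101 → 0100101

0100101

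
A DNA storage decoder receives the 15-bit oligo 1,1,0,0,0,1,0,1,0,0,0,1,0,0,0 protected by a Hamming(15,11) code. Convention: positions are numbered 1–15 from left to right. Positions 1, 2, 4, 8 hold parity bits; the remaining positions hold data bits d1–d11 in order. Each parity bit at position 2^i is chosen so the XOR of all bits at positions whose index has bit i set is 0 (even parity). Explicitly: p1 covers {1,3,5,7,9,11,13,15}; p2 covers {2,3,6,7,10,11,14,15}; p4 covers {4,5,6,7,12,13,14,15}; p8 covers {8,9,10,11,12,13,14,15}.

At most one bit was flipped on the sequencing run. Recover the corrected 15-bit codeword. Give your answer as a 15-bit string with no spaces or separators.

s1 (pos 1,3,5,7,9,11,13,15): 1⊕0⊕0⊕0⊕0⊕0⊕0⊕0 = 1
s2 (pos 2,3,6,7,10,11,14,15): 1⊕0⊕1⊕0⊕0⊕0⊕0⊕0 = 0
s4 (pos 4,5,6,7,12,13,14,15): 0⊕0⊕1⊕0⊕1⊕0⊕0⊕0 = 0
s8 (pos 8,9,10,11,12,13,14,15): 1⊕0⊕0⊕0⊕1⊕0⊕0⊕0 = 0
Syndrome s8…s1 = 0001 → error at position 1.
Flip position 1: 110001010001000 → 010001010001000

010001010001000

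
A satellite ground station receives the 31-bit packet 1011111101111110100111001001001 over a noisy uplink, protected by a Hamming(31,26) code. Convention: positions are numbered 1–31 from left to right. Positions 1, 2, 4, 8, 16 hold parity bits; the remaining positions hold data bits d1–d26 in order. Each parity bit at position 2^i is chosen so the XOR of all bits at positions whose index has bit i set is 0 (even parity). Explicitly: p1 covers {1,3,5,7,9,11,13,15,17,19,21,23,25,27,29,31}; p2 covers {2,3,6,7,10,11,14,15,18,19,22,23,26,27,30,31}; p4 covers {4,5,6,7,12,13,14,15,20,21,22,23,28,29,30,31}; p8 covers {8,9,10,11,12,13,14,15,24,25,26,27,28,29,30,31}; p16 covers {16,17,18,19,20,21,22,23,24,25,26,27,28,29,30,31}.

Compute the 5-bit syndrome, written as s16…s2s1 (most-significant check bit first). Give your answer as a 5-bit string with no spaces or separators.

10111

s1 (pos 1,3,5,7,9,11,13,15,17,19,21,23,25,27,29,31): 1⊕1⊕1⊕1⊕0⊕1⊕1⊕1⊕1⊕0⊕1⊕0⊕1⊕0⊕0⊕1 = 1
s2 (pos 2,3,6,7,10,11,14,15,18,19,22,23,26,27,30,31): 0⊕1⊕1⊕1⊕1⊕1⊕1⊕1⊕0⊕0⊕1⊕0⊕0⊕0⊕0⊕1 = 1
s4 (pos 4,5,6,7,12,13,14,15,20,21,22,23,28,29,30,31): 1⊕1⊕1⊕1⊕1⊕1⊕1⊕1⊕1⊕1⊕1⊕0⊕1⊕0⊕0⊕1 = 1
s8 (pos 8,9,10,11,12,13,14,15,24,25,26,27,28,29,30,31): 1⊕0⊕1⊕1⊕1⊕1⊕1⊕1⊕0⊕1⊕0⊕0⊕1⊕0⊕0⊕1 = 0
s16 (pos 16,17,18,19,20,21,22,23,24,25,26,27,28,29,30,31): 0⊕1⊕0⊕0⊕1⊕1⊕1⊕0⊕0⊕1⊕0⊕0⊕1⊕0⊕0⊕1 = 1
Syndrome s16…s1 = 10111 → error at position 23.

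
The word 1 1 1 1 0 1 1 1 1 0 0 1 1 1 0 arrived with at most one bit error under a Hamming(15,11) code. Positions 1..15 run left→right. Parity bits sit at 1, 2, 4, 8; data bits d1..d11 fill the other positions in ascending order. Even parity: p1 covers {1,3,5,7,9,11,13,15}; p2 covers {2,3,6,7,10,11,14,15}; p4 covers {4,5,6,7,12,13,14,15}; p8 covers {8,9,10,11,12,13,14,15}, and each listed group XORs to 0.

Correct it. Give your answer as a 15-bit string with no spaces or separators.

s1 (pos 1,3,5,7,9,11,13,15): 1⊕1⊕0⊕1⊕1⊕0⊕1⊕0 = 1
s2 (pos 2,3,6,7,10,11,14,15): 1⊕1⊕1⊕1⊕0⊕0⊕1⊕0 = 1
s4 (pos 4,5,6,7,12,13,14,15): 1⊕0⊕1⊕1⊕1⊕1⊕1⊕0 = 0
s8 (pos 8,9,10,11,12,13,14,15): 1⊕1⊕0⊕0⊕1⊕1⊕1⊕0 = 1
Syndrome s8…s1 = 1011 → error at position 11.
Flip position 11: 111101111001110 → 111101111011110

111101111011110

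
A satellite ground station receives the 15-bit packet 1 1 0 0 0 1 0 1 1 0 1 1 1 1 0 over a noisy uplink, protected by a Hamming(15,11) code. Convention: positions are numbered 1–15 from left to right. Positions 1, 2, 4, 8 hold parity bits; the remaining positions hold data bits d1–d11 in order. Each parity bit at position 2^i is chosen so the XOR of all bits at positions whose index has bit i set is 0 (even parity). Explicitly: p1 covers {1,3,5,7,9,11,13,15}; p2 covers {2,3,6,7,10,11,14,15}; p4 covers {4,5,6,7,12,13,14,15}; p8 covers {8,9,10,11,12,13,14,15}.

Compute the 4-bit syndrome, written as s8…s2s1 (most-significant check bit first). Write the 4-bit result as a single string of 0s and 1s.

s1 (pos 1,3,5,7,9,11,13,15): 1⊕0⊕0⊕0⊕1⊕1⊕1⊕0 = 0
s2 (pos 2,3,6,7,10,11,14,15): 1⊕0⊕1⊕0⊕0⊕1⊕1⊕0 = 0
s4 (pos 4,5,6,7,12,13,14,15): 0⊕0⊕1⊕0⊕1⊕1⊕1⊕0 = 0
s8 (pos 8,9,10,11,12,13,14,15): 1⊕1⊕0⊕1⊕1⊕1⊕1⊕0 = 0
Syndrome s8…s1 = 0000 → no error.

0000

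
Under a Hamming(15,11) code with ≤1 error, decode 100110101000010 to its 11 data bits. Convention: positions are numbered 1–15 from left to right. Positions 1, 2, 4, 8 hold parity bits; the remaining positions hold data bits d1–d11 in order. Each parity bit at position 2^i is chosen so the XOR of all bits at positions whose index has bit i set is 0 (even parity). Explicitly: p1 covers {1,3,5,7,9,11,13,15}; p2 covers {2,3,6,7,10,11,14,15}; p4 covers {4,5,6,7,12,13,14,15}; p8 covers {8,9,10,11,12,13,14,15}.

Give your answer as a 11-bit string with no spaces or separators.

s1 (pos 1,3,5,7,9,11,13,15): 1⊕0⊕1⊕1⊕1⊕0⊕0⊕0 = 0
s2 (pos 2,3,6,7,10,11,14,15): 0⊕0⊕0⊕1⊕0⊕0⊕1⊕0 = 0
s4 (pos 4,5,6,7,12,13,14,15): 1⊕1⊕0⊕1⊕0⊕0⊕1⊕0 = 0
s8 (pos 8,9,10,11,12,13,14,15): 0⊕1⊕0⊕0⊕0⊕0⊕1⊕0 = 0
Syndrome s8…s1 = 0000 → no error.
Read data bits from positions 3,5,6,7,9,10,11,12,13,14,15: 01011000010

01011000010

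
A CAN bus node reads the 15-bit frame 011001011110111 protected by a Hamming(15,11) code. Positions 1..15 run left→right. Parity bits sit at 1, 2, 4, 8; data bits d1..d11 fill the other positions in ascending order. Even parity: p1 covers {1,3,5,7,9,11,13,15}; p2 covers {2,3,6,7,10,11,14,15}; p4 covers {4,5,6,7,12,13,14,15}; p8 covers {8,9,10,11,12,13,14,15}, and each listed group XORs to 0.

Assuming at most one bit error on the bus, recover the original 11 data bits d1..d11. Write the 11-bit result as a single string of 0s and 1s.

10101100111

s1 (pos 1,3,5,7,9,11,13,15): 0⊕1⊕0⊕0⊕1⊕1⊕1⊕1 = 1
s2 (pos 2,3,6,7,10,11,14,15): 1⊕1⊕1⊕0⊕1⊕1⊕1⊕1 = 1
s4 (pos 4,5,6,7,12,13,14,15): 0⊕0⊕1⊕0⊕0⊕1⊕1⊕1 = 0
s8 (pos 8,9,10,11,12,13,14,15): 1⊕1⊕1⊕1⊕0⊕1⊕1⊕1 = 1
Syndrome s8…s1 = 1011 → error at position 11.
Flip position 11: 011001011110111 → 011001011100111
Read data bits from positions 3,5,6,7,9,10,11,12,13,14,15: 10101100111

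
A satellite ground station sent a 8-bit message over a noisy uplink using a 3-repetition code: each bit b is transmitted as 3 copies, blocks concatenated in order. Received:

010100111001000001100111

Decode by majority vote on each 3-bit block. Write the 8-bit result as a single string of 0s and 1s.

00100001

Block 1 (010): 1 one → 0
Block 2 (100): 1 one → 0
Block 3 (111): 3 ones → 1
Block 4 (001): 1 one → 0
Block 5 (000): 0 ones → 0
Block 6 (001): 1 one → 0
Block 7 (100): 1 one → 0
Block 8 (111): 3 ones → 1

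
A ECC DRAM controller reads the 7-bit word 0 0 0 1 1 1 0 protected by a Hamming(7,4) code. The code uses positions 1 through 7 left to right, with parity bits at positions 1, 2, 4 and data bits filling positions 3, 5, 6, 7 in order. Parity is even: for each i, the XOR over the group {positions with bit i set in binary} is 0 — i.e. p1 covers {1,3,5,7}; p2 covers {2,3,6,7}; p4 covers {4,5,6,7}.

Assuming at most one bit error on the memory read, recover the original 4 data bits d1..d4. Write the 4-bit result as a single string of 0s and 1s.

0111

s1 (pos 1,3,5,7): 0⊕0⊕1⊕0 = 1
s2 (pos 2,3,6,7): 0⊕0⊕1⊕0 = 1
s4 (pos 4,5,6,7): 1⊕1⊕1⊕0 = 1
Syndrome s4…s1 = 111 → error at position 7.
Flip position 7: 0001110 → 0001111
Read data bits from positions 3,5,6,7: 0111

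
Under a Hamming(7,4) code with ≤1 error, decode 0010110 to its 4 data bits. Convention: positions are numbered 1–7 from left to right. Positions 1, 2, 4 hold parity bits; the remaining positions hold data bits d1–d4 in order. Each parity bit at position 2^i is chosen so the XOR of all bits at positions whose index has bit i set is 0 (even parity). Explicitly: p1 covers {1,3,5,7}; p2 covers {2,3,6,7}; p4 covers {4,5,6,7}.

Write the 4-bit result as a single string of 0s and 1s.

1110

s1 (pos 1,3,5,7): 0⊕1⊕1⊕0 = 0
s2 (pos 2,3,6,7): 0⊕1⊕1⊕0 = 0
s4 (pos 4,5,6,7): 0⊕1⊕1⊕0 = 0
Syndrome s4…s1 = 000 → no error.
Read data bits from positions 3,5,6,7: 1110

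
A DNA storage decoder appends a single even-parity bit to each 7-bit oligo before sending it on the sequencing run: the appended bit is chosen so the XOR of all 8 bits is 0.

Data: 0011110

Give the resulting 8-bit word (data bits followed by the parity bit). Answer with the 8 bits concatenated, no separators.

00111100

XOR of the 7 data bits: 0⊕0⊕1⊕1⊕1⊕1⊕0 = 0
Parity bit = 0 (so all 8 bits XOR to 0).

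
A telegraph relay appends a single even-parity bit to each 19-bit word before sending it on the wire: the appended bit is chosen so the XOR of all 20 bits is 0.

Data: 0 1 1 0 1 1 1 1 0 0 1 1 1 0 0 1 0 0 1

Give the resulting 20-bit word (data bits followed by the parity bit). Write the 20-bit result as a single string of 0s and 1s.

01101111001110010011

XOR of the 19 data bits: 0⊕1⊕1⊕0⊕1⊕1⊕1⊕1⊕0⊕0⊕1⊕1⊕1⊕0⊕0⊕1⊕0⊕0⊕1 = 1
Parity bit = 1 (so all 20 bits XOR to 0).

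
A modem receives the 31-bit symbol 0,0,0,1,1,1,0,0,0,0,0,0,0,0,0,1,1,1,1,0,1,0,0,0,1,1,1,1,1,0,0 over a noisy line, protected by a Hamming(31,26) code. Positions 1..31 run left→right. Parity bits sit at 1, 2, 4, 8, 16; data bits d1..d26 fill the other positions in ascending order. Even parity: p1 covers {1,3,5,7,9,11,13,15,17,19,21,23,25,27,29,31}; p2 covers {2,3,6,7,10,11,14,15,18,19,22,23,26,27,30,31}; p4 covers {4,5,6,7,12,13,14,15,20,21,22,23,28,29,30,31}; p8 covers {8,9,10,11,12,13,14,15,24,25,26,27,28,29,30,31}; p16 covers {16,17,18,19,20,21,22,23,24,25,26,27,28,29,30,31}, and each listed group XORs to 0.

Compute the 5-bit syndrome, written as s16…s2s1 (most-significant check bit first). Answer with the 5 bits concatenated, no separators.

s1 (pos 1,3,5,7,9,11,13,15,17,19,21,23,25,27,29,31): 0⊕0⊕1⊕0⊕0⊕0⊕0⊕0⊕1⊕1⊕1⊕0⊕1⊕1⊕1⊕0 = 1
s2 (pos 2,3,6,7,10,11,14,15,18,19,22,23,26,27,30,31): 0⊕0⊕1⊕0⊕0⊕0⊕0⊕0⊕1⊕1⊕0⊕0⊕1⊕1⊕0⊕0 = 1
s4 (pos 4,5,6,7,12,13,14,15,20,21,22,23,28,29,30,31): 1⊕1⊕1⊕0⊕0⊕0⊕0⊕0⊕0⊕1⊕0⊕0⊕1⊕1⊕0⊕0 = 0
s8 (pos 8,9,10,11,12,13,14,15,24,25,26,27,28,29,30,31): 0⊕0⊕0⊕0⊕0⊕0⊕0⊕0⊕0⊕1⊕1⊕1⊕1⊕1⊕0⊕0 = 1
s16 (pos 16,17,18,19,20,21,22,23,24,25,26,27,28,29,30,31): 1⊕1⊕1⊕1⊕0⊕1⊕0⊕0⊕0⊕1⊕1⊕1⊕1⊕1⊕0⊕0 = 0
Syndrome s16…s1 = 01011 → error at position 11.

01011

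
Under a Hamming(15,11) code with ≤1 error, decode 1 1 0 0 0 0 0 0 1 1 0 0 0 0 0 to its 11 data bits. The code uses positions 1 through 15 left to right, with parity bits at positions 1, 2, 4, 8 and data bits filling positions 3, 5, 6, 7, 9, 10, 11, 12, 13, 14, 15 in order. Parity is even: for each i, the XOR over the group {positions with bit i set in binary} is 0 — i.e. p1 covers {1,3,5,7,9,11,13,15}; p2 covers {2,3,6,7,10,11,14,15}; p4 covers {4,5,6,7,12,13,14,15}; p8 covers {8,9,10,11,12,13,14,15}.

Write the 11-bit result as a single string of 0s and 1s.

00001100000

s1 (pos 1,3,5,7,9,11,13,15): 1⊕0⊕0⊕0⊕1⊕0⊕0⊕0 = 0
s2 (pos 2,3,6,7,10,11,14,15): 1⊕0⊕0⊕0⊕1⊕0⊕0⊕0 = 0
s4 (pos 4,5,6,7,12,13,14,15): 0⊕0⊕0⊕0⊕0⊕0⊕0⊕0 = 0
s8 (pos 8,9,10,11,12,13,14,15): 0⊕1⊕1⊕0⊕0⊕0⊕0⊕0 = 0
Syndrome s8…s1 = 0000 → no error.
Read data bits from positions 3,5,6,7,9,10,11,12,13,14,15: 00001100000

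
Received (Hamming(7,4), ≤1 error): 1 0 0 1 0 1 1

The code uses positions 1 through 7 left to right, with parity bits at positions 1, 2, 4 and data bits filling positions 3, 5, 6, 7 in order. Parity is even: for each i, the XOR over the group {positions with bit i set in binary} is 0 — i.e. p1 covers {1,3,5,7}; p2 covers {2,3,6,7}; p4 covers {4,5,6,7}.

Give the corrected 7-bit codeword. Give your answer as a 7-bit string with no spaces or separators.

1000011

s1 (pos 1,3,5,7): 1⊕0⊕0⊕1 = 0
s2 (pos 2,3,6,7): 0⊕0⊕1⊕1 = 0
s4 (pos 4,5,6,7): 1⊕0⊕1⊕1 = 1
Syndrome s4…s1 = 100 → error at position 4.
Flip position 4: 1001011 → 1000011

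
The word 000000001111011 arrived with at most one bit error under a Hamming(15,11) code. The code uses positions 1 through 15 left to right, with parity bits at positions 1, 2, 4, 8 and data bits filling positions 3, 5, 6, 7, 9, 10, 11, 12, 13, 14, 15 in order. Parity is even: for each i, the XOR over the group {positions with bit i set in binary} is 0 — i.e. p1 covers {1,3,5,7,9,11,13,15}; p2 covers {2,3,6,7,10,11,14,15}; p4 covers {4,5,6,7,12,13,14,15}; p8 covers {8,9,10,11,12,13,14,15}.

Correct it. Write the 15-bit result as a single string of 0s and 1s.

s1 (pos 1,3,5,7,9,11,13,15): 0⊕0⊕0⊕0⊕1⊕1⊕0⊕1 = 1
s2 (pos 2,3,6,7,10,11,14,15): 0⊕0⊕0⊕0⊕1⊕1⊕1⊕1 = 0
s4 (pos 4,5,6,7,12,13,14,15): 0⊕0⊕0⊕0⊕1⊕0⊕1⊕1 = 1
s8 (pos 8,9,10,11,12,13,14,15): 0⊕1⊕1⊕1⊕1⊕0⊕1⊕1 = 0
Syndrome s8…s1 = 0101 → error at position 5.
Flip position 5: 000000001111011 → 000010001111011

000010001111011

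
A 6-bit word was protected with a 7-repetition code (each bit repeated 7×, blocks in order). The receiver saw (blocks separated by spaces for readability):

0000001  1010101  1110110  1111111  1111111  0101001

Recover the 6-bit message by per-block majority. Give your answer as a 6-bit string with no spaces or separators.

011110

Block 1 (0000001): 1 one → 0
Block 2 (1010101): 4 ones → 1
Block 3 (1110110): 5 ones → 1
Block 4 (1111111): 7 ones → 1
Block 5 (1111111): 7 ones → 1
Block 6 (0101001): 3 ones → 0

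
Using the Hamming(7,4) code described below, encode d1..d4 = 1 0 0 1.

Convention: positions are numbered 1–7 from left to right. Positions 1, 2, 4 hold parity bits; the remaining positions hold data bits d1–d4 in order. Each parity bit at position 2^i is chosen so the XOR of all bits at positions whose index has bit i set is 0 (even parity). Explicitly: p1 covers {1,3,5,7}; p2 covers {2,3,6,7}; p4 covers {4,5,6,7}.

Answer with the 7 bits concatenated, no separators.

Place data at non-parity positions: p1 p2 1 p4 0 0 1
p1 (pos 1,3,5,7): XOR of data positions = 1⊕0⊕1 = 0
p2 (pos 2,3,6,7): XOR of data positions = 1⊕0⊕1 = 0
p4 (pos 4,5,6,7): XOR of data positions = 0⊕0⊕1 = 1
Codeword: 0011001

0011001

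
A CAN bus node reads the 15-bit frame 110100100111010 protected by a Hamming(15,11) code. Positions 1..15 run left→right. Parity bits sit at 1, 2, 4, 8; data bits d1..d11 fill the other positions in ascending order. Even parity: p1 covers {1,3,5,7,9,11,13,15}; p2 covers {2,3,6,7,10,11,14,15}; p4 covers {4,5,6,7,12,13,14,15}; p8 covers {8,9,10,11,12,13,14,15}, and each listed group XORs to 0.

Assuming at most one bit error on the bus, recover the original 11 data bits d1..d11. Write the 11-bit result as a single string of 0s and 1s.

s1 (pos 1,3,5,7,9,11,13,15): 1⊕0⊕0⊕1⊕0⊕1⊕0⊕0 = 1
s2 (pos 2,3,6,7,10,11,14,15): 1⊕0⊕0⊕1⊕1⊕1⊕1⊕0 = 1
s4 (pos 4,5,6,7,12,13,14,15): 1⊕0⊕0⊕1⊕1⊕0⊕1⊕0 = 0
s8 (pos 8,9,10,11,12,13,14,15): 0⊕0⊕1⊕1⊕1⊕0⊕1⊕0 = 0
Syndrome s8…s1 = 0011 → error at position 3.
Flip position 3: 110100100111010 → 111100100111010
Read data bits from positions 3,5,6,7,9,10,11,12,13,14,15: 10010111010

10010111010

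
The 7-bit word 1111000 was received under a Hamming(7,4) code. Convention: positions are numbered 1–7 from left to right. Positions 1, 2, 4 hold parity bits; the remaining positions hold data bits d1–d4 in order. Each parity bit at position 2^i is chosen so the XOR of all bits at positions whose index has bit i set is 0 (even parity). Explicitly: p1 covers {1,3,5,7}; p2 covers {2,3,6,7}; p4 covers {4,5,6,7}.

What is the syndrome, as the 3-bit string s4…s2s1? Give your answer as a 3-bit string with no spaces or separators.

s1 (pos 1,3,5,7): 1⊕1⊕0⊕0 = 0
s2 (pos 2,3,6,7): 1⊕1⊕0⊕0 = 0
s4 (pos 4,5,6,7): 1⊕0⊕0⊕0 = 1
Syndrome s4…s1 = 100 → error at position 4.

100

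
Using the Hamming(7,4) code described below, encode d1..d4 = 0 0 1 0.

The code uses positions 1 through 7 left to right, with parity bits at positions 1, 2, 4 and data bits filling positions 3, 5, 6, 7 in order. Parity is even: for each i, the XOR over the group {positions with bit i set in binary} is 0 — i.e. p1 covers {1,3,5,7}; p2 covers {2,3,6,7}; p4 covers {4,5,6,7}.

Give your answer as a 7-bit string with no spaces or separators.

0101010

Place data at non-parity positions: p1 p2 0 p4 0 1 0
p1 (pos 1,3,5,7): XOR of data positions = 0⊕0⊕0 = 0
p2 (pos 2,3,6,7): XOR of data positions = 0⊕1⊕0 = 1
p4 (pos 4,5,6,7): XOR of data positions = 0⊕1⊕0 = 1
Codeword: 0101010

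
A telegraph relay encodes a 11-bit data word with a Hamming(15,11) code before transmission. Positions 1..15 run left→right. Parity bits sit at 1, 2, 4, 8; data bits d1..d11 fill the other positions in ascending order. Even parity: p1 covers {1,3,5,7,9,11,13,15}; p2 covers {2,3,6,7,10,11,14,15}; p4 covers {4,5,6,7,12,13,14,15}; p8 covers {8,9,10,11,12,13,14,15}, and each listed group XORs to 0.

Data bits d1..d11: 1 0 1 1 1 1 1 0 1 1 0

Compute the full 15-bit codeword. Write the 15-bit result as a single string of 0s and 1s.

Place data at non-parity positions: p1 p2 1 p4 0 1 1 p8 1 1 1 0 1 1 0
p1 (pos 1,3,5,7,9,11,13,15): XOR of data positions = 1⊕0⊕1⊕1⊕1⊕1⊕0 = 1
p2 (pos 2,3,6,7,10,11,14,15): XOR of data positions = 1⊕1⊕1⊕1⊕1⊕1⊕0 = 0
p4 (pos 4,5,6,7,12,13,14,15): XOR of data positions = 0⊕1⊕1⊕0⊕1⊕1⊕0 = 0
p8 (pos 8,9,10,11,12,13,14,15): XOR of data positions = 1⊕1⊕1⊕0⊕1⊕1⊕0 = 1
Codeword: 101001111110110

101001111110110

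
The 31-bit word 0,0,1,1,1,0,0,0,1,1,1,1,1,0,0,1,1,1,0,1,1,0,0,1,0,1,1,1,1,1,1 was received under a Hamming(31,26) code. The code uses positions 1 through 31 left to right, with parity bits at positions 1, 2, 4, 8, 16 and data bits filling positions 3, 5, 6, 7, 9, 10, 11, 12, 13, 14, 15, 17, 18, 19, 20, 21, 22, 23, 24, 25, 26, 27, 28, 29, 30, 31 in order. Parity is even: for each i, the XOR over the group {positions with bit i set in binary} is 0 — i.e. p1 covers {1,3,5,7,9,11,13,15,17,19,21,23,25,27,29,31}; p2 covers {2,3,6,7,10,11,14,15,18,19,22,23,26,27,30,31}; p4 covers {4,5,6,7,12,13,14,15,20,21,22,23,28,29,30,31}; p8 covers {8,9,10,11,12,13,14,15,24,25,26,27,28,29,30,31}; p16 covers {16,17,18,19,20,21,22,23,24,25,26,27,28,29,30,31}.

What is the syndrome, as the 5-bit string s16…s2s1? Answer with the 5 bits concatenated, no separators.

00000

s1 (pos 1,3,5,7,9,11,13,15,17,19,21,23,25,27,29,31): 0⊕1⊕1⊕0⊕1⊕1⊕1⊕0⊕1⊕0⊕1⊕0⊕0⊕1⊕1⊕1 = 0
s2 (pos 2,3,6,7,10,11,14,15,18,19,22,23,26,27,30,31): 0⊕1⊕0⊕0⊕1⊕1⊕0⊕0⊕1⊕0⊕0⊕0⊕1⊕1⊕1⊕1 = 0
s4 (pos 4,5,6,7,12,13,14,15,20,21,22,23,28,29,30,31): 1⊕1⊕0⊕0⊕1⊕1⊕0⊕0⊕1⊕1⊕0⊕0⊕1⊕1⊕1⊕1 = 0
s8 (pos 8,9,10,11,12,13,14,15,24,25,26,27,28,29,30,31): 0⊕1⊕1⊕1⊕1⊕1⊕0⊕0⊕1⊕0⊕1⊕1⊕1⊕1⊕1⊕1 = 0
s16 (pos 16,17,18,19,20,21,22,23,24,25,26,27,28,29,30,31): 1⊕1⊕1⊕0⊕1⊕1⊕0⊕0⊕1⊕0⊕1⊕1⊕1⊕1⊕1⊕1 = 0
Syndrome s16…s1 = 00000 → no error.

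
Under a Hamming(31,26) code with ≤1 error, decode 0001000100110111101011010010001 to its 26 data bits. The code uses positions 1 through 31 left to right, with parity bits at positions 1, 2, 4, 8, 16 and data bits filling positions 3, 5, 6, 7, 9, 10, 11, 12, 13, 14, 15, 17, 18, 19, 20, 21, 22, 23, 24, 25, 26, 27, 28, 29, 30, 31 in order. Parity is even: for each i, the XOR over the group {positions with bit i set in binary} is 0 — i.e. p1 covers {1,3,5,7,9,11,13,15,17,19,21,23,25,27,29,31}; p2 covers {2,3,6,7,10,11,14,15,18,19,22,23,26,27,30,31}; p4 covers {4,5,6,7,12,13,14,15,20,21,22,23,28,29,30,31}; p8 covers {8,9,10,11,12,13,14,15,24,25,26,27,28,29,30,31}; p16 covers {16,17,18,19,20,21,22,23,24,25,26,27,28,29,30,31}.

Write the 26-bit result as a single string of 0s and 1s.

00010011011101011010010001

s1 (pos 1,3,5,7,9,11,13,15,17,19,21,23,25,27,29,31): 0⊕0⊕0⊕0⊕0⊕1⊕0⊕1⊕1⊕1⊕1⊕0⊕0⊕1⊕0⊕1 = 1
s2 (pos 2,3,6,7,10,11,14,15,18,19,22,23,26,27,30,31): 0⊕0⊕0⊕0⊕0⊕1⊕1⊕1⊕0⊕1⊕1⊕0⊕0⊕1⊕0⊕1 = 1
s4 (pos 4,5,6,7,12,13,14,15,20,21,22,23,28,29,30,31): 1⊕0⊕0⊕0⊕1⊕0⊕1⊕1⊕0⊕1⊕1⊕0⊕0⊕0⊕0⊕1 = 1
s8 (pos 8,9,10,11,12,13,14,15,24,25,26,27,28,29,30,31): 1⊕0⊕0⊕1⊕1⊕0⊕1⊕1⊕1⊕0⊕0⊕1⊕0⊕0⊕0⊕1 = 0
s16 (pos 16,17,18,19,20,21,22,23,24,25,26,27,28,29,30,31): 1⊕1⊕0⊕1⊕0⊕1⊕1⊕0⊕1⊕0⊕0⊕1⊕0⊕0⊕0⊕1 = 0
Syndrome s16…s1 = 00111 → error at position 7.
Flip position 7: 0001000100110111101011010010001 → 0001001100110111101011010010001
Read data bits from positions 3,5,6,7,9,10,11,12,13,14,15,17,18,19,20,21,22,23,24,25,26,27,28,29,30,31: 00010011011101011010010001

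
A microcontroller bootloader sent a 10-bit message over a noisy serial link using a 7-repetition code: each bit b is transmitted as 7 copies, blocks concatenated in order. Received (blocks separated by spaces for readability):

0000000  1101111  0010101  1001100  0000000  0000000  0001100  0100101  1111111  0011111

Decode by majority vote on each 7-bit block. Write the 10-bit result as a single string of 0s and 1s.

Block 1 (0000000): 0 ones → 0
Block 2 (1101111): 6 ones → 1
Block 3 (0010101): 3 ones → 0
Block 4 (1001100): 3 ones → 0
Block 5 (0000000): 0 ones → 0
Block 6 (0000000): 0 ones → 0
Block 7 (0001100): 2 ones → 0
Block 8 (0100101): 3 ones → 0
Block 9 (1111111): 7 ones → 1
Block 10 (0011111): 5 ones → 1

0100000011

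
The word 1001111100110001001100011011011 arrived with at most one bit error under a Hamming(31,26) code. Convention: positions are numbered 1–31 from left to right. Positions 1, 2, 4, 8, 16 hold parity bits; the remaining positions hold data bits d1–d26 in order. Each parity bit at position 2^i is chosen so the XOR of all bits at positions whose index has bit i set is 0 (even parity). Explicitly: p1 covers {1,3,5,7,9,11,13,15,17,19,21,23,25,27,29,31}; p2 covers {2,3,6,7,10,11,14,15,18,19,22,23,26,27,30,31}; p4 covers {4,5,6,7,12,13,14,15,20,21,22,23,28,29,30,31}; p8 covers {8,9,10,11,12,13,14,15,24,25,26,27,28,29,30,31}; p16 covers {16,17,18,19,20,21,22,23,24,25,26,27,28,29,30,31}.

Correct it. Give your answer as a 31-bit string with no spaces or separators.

s1 (pos 1,3,5,7,9,11,13,15,17,19,21,23,25,27,29,31): 1⊕0⊕1⊕1⊕0⊕1⊕0⊕0⊕0⊕1⊕0⊕0⊕1⊕1⊕0⊕1 = 0
s2 (pos 2,3,6,7,10,11,14,15,18,19,22,23,26,27,30,31): 0⊕0⊕1⊕1⊕0⊕1⊕0⊕0⊕0⊕1⊕0⊕0⊕0⊕1⊕1⊕1 = 1
s4 (pos 4,5,6,7,12,13,14,15,20,21,22,23,28,29,30,31): 1⊕1⊕1⊕1⊕1⊕0⊕0⊕0⊕1⊕0⊕0⊕0⊕1⊕0⊕1⊕1 = 1
s8 (pos 8,9,10,11,12,13,14,15,24,25,26,27,28,29,30,31): 1⊕0⊕0⊕1⊕1⊕0⊕0⊕0⊕1⊕1⊕0⊕1⊕1⊕0⊕1⊕1 = 1
s16 (pos 16,17,18,19,20,21,22,23,24,25,26,27,28,29,30,31): 1⊕0⊕0⊕1⊕1⊕0⊕0⊕0⊕1⊕1⊕0⊕1⊕1⊕0⊕1⊕1 = 1
Syndrome s16…s1 = 11110 → error at position 30.
Flip position 30: 1001111100110001001100011011011 → 1001111100110001001100011011001

1001111100110001001100011011001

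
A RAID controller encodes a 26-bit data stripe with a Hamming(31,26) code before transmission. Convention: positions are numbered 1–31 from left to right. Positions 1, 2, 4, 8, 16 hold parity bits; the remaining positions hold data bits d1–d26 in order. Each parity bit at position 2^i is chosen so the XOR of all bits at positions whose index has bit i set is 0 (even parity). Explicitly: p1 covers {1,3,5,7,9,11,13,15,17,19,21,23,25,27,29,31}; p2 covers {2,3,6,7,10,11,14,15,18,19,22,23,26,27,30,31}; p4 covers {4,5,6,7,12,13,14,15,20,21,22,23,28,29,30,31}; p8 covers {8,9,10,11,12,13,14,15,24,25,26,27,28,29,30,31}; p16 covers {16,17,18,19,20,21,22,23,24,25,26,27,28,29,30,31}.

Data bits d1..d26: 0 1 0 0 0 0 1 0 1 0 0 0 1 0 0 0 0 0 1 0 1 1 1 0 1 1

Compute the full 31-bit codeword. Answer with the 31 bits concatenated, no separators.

Place data at non-parity positions: p1 p2 0 p4 1 0 0 p8 0 0 1 0 1 0 0 p16 0 1 0 0 0 0 0 1 0 1 1 1 0 1 1
p1 (pos 1,3,5,7,9,11,13,15,17,19,21,23,25,27,29,31): XOR of data positions = 0⊕1⊕0⊕0⊕1⊕1⊕0⊕0⊕0⊕0⊕0⊕0⊕1⊕0⊕1 = 1
p2 (pos 2,3,6,7,10,11,14,15,18,19,22,23,26,27,30,31): XOR of data positions = 0⊕0⊕0⊕0⊕1⊕0⊕0⊕1⊕0⊕0⊕0⊕1⊕1⊕1⊕1 = 0
p4 (pos 4,5,6,7,12,13,14,15,20,21,22,23,28,29,30,31): XOR of data positions = 1⊕0⊕0⊕0⊕1⊕0⊕0⊕0⊕0⊕0⊕0⊕1⊕0⊕1⊕1 = 1
p8 (pos 8,9,10,11,12,13,14,15,24,25,26,27,28,29,30,31): XOR of data positions = 0⊕0⊕1⊕0⊕1⊕0⊕0⊕1⊕0⊕1⊕1⊕1⊕0⊕1⊕1 = 0
p16 (pos 16,17,18,19,20,21,22,23,24,25,26,27,28,29,30,31): XOR of data positions = 0⊕1⊕0⊕0⊕0⊕0⊕0⊕1⊕0⊕1⊕1⊕1⊕0⊕1⊕1 = 1
Codeword: 1001100000101001010000010111011

1001100000101001010000010111011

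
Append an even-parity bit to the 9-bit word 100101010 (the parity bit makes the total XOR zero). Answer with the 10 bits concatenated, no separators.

1001010100

XOR of the 9 data bits: 1⊕0⊕0⊕1⊕0⊕1⊕0⊕1⊕0 = 0
Parity bit = 0 (so all 10 bits XOR to 0).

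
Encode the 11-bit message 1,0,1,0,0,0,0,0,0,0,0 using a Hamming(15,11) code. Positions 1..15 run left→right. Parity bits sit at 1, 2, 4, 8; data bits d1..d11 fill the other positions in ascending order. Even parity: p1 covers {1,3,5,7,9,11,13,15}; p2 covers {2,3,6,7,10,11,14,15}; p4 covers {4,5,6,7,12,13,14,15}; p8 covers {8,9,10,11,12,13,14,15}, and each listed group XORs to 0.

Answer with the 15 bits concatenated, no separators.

101101000000000

Place data at non-parity positions: p1 p2 1 p4 0 1 0 p8 0 0 0 0 0 0 0
p1 (pos 1,3,5,7,9,11,13,15): XOR of data positions = 1⊕0⊕0⊕0⊕0⊕0⊕0 = 1
p2 (pos 2,3,6,7,10,11,14,15): XOR of data positions = 1⊕1⊕0⊕0⊕0⊕0⊕0 = 0
p4 (pos 4,5,6,7,12,13,14,15): XOR of data positions = 0⊕1⊕0⊕0⊕0⊕0⊕0 = 1
p8 (pos 8,9,10,11,12,13,14,15): XOR of data positions = 0⊕0⊕0⊕0⊕0⊕0⊕0 = 0
Codeword: 101101000000000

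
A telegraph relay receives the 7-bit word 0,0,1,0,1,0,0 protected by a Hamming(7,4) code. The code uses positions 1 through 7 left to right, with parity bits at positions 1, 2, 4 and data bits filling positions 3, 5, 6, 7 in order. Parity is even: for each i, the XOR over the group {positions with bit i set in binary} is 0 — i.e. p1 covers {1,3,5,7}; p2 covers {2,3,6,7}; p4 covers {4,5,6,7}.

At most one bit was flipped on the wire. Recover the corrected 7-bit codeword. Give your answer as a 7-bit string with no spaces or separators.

s1 (pos 1,3,5,7): 0⊕1⊕1⊕0 = 0
s2 (pos 2,3,6,7): 0⊕1⊕0⊕0 = 1
s4 (pos 4,5,6,7): 0⊕1⊕0⊕0 = 1
Syndrome s4…s1 = 110 → error at position 6.
Flip position 6: 0010100 → 0010110

0010110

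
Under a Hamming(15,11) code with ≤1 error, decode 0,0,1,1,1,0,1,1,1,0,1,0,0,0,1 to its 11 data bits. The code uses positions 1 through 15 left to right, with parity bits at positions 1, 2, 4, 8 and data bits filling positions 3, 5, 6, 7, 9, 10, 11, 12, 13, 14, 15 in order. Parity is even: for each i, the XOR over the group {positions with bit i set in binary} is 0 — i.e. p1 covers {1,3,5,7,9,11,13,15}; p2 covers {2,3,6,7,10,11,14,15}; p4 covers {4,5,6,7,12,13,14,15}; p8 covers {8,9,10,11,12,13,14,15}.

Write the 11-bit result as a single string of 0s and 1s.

s1 (pos 1,3,5,7,9,11,13,15): 0⊕1⊕1⊕1⊕1⊕1⊕0⊕1 = 0
s2 (pos 2,3,6,7,10,11,14,15): 0⊕1⊕0⊕1⊕0⊕1⊕0⊕1 = 0
s4 (pos 4,5,6,7,12,13,14,15): 1⊕1⊕0⊕1⊕0⊕0⊕0⊕1 = 0
s8 (pos 8,9,10,11,12,13,14,15): 1⊕1⊕0⊕1⊕0⊕0⊕0⊕1 = 0
Syndrome s8…s1 = 0000 → no error.
Read data bits from positions 3,5,6,7,9,10,11,12,13,14,15: 11011010001

11011010001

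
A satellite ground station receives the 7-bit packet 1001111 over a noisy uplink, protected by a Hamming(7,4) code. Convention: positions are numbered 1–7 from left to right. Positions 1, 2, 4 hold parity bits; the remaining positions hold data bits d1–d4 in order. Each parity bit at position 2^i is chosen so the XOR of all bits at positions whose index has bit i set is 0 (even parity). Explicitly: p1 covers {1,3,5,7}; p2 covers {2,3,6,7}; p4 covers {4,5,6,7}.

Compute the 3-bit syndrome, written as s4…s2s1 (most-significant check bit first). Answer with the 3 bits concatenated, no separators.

001

s1 (pos 1,3,5,7): 1⊕0⊕1⊕1 = 1
s2 (pos 2,3,6,7): 0⊕0⊕1⊕1 = 0
s4 (pos 4,5,6,7): 1⊕1⊕1⊕1 = 0
Syndrome s4…s1 = 001 → error at position 1.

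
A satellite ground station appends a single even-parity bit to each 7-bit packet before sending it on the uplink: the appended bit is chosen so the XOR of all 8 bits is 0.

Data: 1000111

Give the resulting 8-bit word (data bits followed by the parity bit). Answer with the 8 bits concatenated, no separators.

10001110

XOR of the 7 data bits: 1⊕0⊕0⊕0⊕1⊕1⊕1 = 0
Parity bit = 0 (so all 8 bits XOR to 0).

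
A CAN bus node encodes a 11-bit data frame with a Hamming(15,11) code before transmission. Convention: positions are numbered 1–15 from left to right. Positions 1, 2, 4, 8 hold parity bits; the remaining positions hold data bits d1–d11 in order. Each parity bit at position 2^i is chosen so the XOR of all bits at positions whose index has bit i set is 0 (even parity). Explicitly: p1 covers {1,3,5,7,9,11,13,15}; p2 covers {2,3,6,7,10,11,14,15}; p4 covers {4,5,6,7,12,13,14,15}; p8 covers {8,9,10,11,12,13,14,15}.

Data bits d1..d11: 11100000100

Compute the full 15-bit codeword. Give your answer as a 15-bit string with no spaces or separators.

Place data at non-parity positions: p1 p2 1 p4 1 1 0 p8 0 0 0 0 1 0 0
p1 (pos 1,3,5,7,9,11,13,15): XOR of data positions = 1⊕1⊕0⊕0⊕0⊕1⊕0 = 1
p2 (pos 2,3,6,7,10,11,14,15): XOR of data positions = 1⊕1⊕0⊕0⊕0⊕0⊕0 = 0
p4 (pos 4,5,6,7,12,13,14,15): XOR of data positions = 1⊕1⊕0⊕0⊕1⊕0⊕0 = 1
p8 (pos 8,9,10,11,12,13,14,15): XOR of data positions = 0⊕0⊕0⊕0⊕1⊕0⊕0 = 1
Codeword: 101111010000100

101111010000100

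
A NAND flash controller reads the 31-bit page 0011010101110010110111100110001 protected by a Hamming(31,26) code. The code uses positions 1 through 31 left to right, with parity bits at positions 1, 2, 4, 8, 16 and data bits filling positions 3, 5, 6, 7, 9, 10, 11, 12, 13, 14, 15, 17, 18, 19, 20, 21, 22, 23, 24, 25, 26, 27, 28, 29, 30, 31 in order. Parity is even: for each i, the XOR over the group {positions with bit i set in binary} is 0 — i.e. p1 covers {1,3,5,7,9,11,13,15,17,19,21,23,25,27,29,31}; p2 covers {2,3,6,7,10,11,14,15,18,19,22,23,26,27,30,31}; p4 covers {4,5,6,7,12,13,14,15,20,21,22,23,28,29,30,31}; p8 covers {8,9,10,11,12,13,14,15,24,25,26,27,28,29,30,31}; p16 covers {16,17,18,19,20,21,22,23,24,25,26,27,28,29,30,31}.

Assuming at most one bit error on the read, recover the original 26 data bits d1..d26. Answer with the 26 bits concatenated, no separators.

10100111001110110100110001

s1 (pos 1,3,5,7,9,11,13,15,17,19,21,23,25,27,29,31): 0⊕1⊕0⊕0⊕0⊕1⊕0⊕1⊕1⊕0⊕1⊕1⊕0⊕1⊕0⊕1 = 0
s2 (pos 2,3,6,7,10,11,14,15,18,19,22,23,26,27,30,31): 0⊕1⊕1⊕0⊕1⊕1⊕0⊕1⊕1⊕0⊕1⊕1⊕1⊕1⊕0⊕1 = 1
s4 (pos 4,5,6,7,12,13,14,15,20,21,22,23,28,29,30,31): 1⊕0⊕1⊕0⊕1⊕0⊕0⊕1⊕1⊕1⊕1⊕1⊕0⊕0⊕0⊕1 = 1
s8 (pos 8,9,10,11,12,13,14,15,24,25,26,27,28,29,30,31): 1⊕0⊕1⊕1⊕1⊕0⊕0⊕1⊕0⊕0⊕1⊕1⊕0⊕0⊕0⊕1 = 0
s16 (pos 16,17,18,19,20,21,22,23,24,25,26,27,28,29,30,31): 0⊕1⊕1⊕0⊕1⊕1⊕1⊕1⊕0⊕0⊕1⊕1⊕0⊕0⊕0⊕1 = 1
Syndrome s16…s1 = 10110 → error at position 22.
Flip position 22: 0011010101110010110111100110001 → 0011010101110010110110100110001
Read data bits from positions 3,5,6,7,9,10,11,12,13,14,15,17,18,19,20,21,22,23,24,25,26,27,28,29,30,31: 10100111001110110100110001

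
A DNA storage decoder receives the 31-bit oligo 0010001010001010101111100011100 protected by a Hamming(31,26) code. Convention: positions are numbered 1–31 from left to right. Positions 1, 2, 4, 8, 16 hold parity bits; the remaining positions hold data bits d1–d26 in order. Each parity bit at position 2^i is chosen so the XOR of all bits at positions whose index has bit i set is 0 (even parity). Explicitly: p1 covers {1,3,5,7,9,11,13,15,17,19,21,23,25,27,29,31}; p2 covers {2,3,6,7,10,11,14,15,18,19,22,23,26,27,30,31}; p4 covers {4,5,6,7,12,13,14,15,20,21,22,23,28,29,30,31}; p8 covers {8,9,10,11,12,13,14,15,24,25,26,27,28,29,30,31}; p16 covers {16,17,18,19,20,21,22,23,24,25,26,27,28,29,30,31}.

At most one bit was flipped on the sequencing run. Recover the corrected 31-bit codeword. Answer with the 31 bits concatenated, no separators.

s1 (pos 1,3,5,7,9,11,13,15,17,19,21,23,25,27,29,31): 0⊕1⊕0⊕1⊕1⊕0⊕1⊕1⊕1⊕1⊕1⊕1⊕0⊕1⊕1⊕0 = 1
s2 (pos 2,3,6,7,10,11,14,15,18,19,22,23,26,27,30,31): 0⊕1⊕0⊕1⊕0⊕0⊕0⊕1⊕0⊕1⊕1⊕1⊕0⊕1⊕0⊕0 = 1
s4 (pos 4,5,6,7,12,13,14,15,20,21,22,23,28,29,30,31): 0⊕0⊕0⊕1⊕0⊕1⊕0⊕1⊕1⊕1⊕1⊕1⊕1⊕1⊕0⊕0 = 1
s8 (pos 8,9,10,11,12,13,14,15,24,25,26,27,28,29,30,31): 0⊕1⊕0⊕0⊕0⊕1⊕0⊕1⊕0⊕0⊕0⊕1⊕1⊕1⊕0⊕0 = 0
s16 (pos 16,17,18,19,20,21,22,23,24,25,26,27,28,29,30,31): 0⊕1⊕0⊕1⊕1⊕1⊕1⊕1⊕0⊕0⊕0⊕1⊕1⊕1⊕0⊕0 = 1
Syndrome s16…s1 = 10111 → error at position 23.
Flip position 23: 0010001010001010101111100011100 → 0010001010001010101111000011100

0010001010001010101111000011100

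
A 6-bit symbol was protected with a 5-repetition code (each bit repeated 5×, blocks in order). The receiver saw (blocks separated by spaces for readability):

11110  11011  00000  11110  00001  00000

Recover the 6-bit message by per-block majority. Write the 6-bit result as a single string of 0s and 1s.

110100

Block 1 (11110): 4 ones → 1
Block 2 (11011): 4 ones → 1
Block 3 (00000): 0 ones → 0
Block 4 (11110): 4 ones → 1
Block 5 (00001): 1 one → 0
Block 6 (00000): 0 ones → 0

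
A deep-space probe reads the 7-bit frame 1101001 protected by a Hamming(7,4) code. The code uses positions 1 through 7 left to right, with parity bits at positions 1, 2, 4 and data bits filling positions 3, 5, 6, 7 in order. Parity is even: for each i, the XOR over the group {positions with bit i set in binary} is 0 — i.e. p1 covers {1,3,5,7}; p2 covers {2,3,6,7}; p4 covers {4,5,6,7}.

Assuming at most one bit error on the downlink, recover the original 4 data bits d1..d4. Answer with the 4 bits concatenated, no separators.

0001

s1 (pos 1,3,5,7): 1⊕0⊕0⊕1 = 0
s2 (pos 2,3,6,7): 1⊕0⊕0⊕1 = 0
s4 (pos 4,5,6,7): 1⊕0⊕0⊕1 = 0
Syndrome s4…s1 = 000 → no error.
Read data bits from positions 3,5,6,7: 0001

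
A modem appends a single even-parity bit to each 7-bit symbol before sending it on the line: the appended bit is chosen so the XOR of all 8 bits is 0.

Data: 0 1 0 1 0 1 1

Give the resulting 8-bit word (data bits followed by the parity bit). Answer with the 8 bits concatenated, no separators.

XOR of the 7 data bits: 0⊕1⊕0⊕1⊕0⊕1⊕1 = 0
Parity bit = 0 (so all 8 bits XOR to 0).

01010110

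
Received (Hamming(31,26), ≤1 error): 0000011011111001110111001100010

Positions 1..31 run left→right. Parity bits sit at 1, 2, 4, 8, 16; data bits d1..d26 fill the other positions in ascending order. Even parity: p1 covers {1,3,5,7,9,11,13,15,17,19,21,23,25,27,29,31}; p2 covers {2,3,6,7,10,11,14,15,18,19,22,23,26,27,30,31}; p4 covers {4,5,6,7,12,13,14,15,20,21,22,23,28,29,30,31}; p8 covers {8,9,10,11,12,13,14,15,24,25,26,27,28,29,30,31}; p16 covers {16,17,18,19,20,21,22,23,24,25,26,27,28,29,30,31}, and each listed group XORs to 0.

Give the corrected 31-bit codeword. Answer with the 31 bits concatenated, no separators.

0000011011111001010111001100010

s1 (pos 1,3,5,7,9,11,13,15,17,19,21,23,25,27,29,31): 0⊕0⊕0⊕1⊕1⊕1⊕1⊕0⊕1⊕0⊕1⊕0⊕1⊕0⊕0⊕0 = 1
s2 (pos 2,3,6,7,10,11,14,15,18,19,22,23,26,27,30,31): 0⊕0⊕1⊕1⊕1⊕1⊕0⊕0⊕1⊕0⊕1⊕0⊕1⊕0⊕1⊕0 = 0
s4 (pos 4,5,6,7,12,13,14,15,20,21,22,23,28,29,30,31): 0⊕0⊕1⊕1⊕1⊕1⊕0⊕0⊕1⊕1⊕1⊕0⊕0⊕0⊕1⊕0 = 0
s8 (pos 8,9,10,11,12,13,14,15,24,25,26,27,28,29,30,31): 0⊕1⊕1⊕1⊕1⊕1⊕0⊕0⊕0⊕1⊕1⊕0⊕0⊕0⊕1⊕0 = 0
s16 (pos 16,17,18,19,20,21,22,23,24,25,26,27,28,29,30,31): 1⊕1⊕1⊕0⊕1⊕1⊕1⊕0⊕0⊕1⊕1⊕0⊕0⊕0⊕1⊕0 = 1
Syndrome s16…s1 = 10001 → error at position 17.
Flip position 17: 0000011011111001110111001100010 → 0000011011111001010111001100010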